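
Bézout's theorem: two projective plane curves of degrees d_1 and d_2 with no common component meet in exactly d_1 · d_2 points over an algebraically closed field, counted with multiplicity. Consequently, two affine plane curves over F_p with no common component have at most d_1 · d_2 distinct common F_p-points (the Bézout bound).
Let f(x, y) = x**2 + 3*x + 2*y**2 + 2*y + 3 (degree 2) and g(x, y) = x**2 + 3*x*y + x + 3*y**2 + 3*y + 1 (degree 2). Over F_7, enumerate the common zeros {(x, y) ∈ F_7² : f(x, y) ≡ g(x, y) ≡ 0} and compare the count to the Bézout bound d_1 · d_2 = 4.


Common zeros: {(0, 1), (0, 5), (1, 6)}; count = 3; Bézout bound = 4.

deg(f) = 2, deg(g) = 2, so Bézout bound = 4.
Scan x ∈ F_7. For each x, list the y ∈ F_7 with f(x, y) ≡ 0 and those with g(x, y) ≡ 0 (mod 7); the common zeros in that column are the intersection.
  x = 0: f ≡ 0 at y ∈ {1, 5}; g ≡ 0 at y ∈ {1, 5}; common: {1, 5}.
  x = 1: f ≡ 0 at y ∈ {0, 6}; g ≡ 0 at y ∈ {6}; common: {6}.
  x = 2: f ≡ 0 at y ∈ ∅; g ≡ 0 at y ∈ {0, 4}; common: ∅.
  x = 3: f ≡ 0 at y ∈ {0, 6}; g ≡ 0 at y ∈ {1, 2}; common: ∅.
  x = 4: f ≡ 0 at y ∈ {1, 5}; g ≡ 0 at y ∈ {0, 2}; common: ∅.
  x = 5: f ≡ 0 at y ∈ ∅; g ≡ 0 at y ∈ {3, 5}; common: ∅.
  x = 6: f ≡ 0 at y ∈ ∅; g ≡ 0 at y ∈ {3, 4}; common: ∅.
Collecting: common zeros = {(0, 1), (0, 5), (1, 6)}, so the count is 3.
Comparison with the Bézout bound: 3 ≤ 4 = deg(f)·deg(g), as expected for curves with no common component (the affine F_7-count falls short of the bound because intersections may lie at infinity, over extension fields, or carry multiplicity).


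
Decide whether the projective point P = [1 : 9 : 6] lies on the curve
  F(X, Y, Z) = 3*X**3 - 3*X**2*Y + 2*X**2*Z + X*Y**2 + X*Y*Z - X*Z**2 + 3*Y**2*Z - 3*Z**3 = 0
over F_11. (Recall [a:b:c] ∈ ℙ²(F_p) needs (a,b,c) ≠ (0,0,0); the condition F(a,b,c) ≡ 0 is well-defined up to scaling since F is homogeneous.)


F(1,9,6) ≡ 6 (mod 11); P is NOT on the curve.

Evaluate F(1, 9, 6) term-by-term (mod 11).
  3*X**3 ↦ 3·1·1·1 = 3
  -3*X**2*Y ↦ -3·1·9·1 = -27
  2*X**2*Z ↦ 2·1·1·6 = 12
  X*Y**2 ↦ 1·1·81·1 = 81
  X*Y*Z ↦ 1·1·9·6 = 54
  -X*Z**2 ↦ -1·1·1·36 = -36
  3*Y**2*Z ↦ 3·1·81·6 = 1458
  -3*Z**3 ↦ -3·1·1·216 = -648
Sum: F(1, 9, 6) = (3) + (-27) + (12) + (81) + (54) + (-36) + (1458) + (-648) = 897.
Reducing mod 11: 897 ≡ 6 (mod 11).
Since F(a, b, c) ≡ 6 ≠ 0 (mod 11), P does NOT lie on the curve.


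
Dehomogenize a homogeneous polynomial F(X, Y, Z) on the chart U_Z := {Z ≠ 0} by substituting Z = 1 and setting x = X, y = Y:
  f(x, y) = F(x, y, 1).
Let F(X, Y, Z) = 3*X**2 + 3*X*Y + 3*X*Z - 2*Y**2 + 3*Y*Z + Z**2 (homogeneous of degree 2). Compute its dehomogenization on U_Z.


f(x, y) = 3*x**2 + 3*x*y + 3*x - 2*y**2 + 3*y + 1

On U_Z we set Z = 1. Each monomial c·X^i·Y^j·Z^k in F becomes c·x^i·y^j·1^k = c·x^i·y^j.
Substituting Z = 1: F(X, Y, 1) = 3*x**2 + 3*x*y + 3*x - 2*y**2 + 3*y + 1.
Note: deg(f) ≤ deg(F) = 2; strict inequality happens when F is divisible by Z (lost terms).


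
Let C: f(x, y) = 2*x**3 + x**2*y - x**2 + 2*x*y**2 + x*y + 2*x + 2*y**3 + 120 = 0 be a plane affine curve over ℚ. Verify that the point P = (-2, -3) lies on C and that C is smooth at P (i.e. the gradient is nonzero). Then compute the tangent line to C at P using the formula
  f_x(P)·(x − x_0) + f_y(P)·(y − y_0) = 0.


Tangent line at P: 57*x + 80*y + 354 = 0.

Step 1: f(-2, -3) = 0, so P lies on C.
Step 2: partial derivatives
  f_x(x, y) = 6*x**2 + 2*x*y - 2*x + 2*y**2 + y + 2, f_y(x, y) = x**2 + 4*x*y + x + 6*y**2.
  f_x(P) = 57, f_y(P) = 80 (gradient nonzero, so P is smooth).
Step 3: tangent line at P: 57·(x − -2) + 80·(y − -3) = 0.
Expanding: 57*x + 80*y + 354 = 0.


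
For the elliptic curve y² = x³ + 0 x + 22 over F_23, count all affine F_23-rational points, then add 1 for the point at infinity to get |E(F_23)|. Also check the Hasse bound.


Affine points = {(1, 0), (3, 7), (3, 16), (5, 3), (5, 20), (6, 10), (6, 13), (12, 5), (12, 18), (14, 11), (14, 12), (15, 4), (15, 19), (16, 1), (16, 22), (17, 6), (17, 17), (18, 9), (18, 14), (19, 2), (19, 21), (20, 8), (20, 15)}; affine count = 23; |E(F_23)| = 24.

Discriminant check: Δ ∝ 4a³ + 27b² = 4·0³ + 27·22² = 4·0 + 27·484 ≡ 4 (mod 23). Nonzero ⇒ E is nonsingular.
For each x ∈ F_23, compute rhs = x³ + 0·x + 22 mod 23, then count y ∈ F_23 with y² ≡ rhs.
  x = 0: rhs = 22, matching y values: none (0 points).
  x = 1: rhs = 0, matching y values: 0 (1 points).
  x = 2: rhs = 7, matching y values: none (0 points).
  x = 3: rhs = 3, matching y values: 7, 16 (2 points).
  x = 4: rhs = 17, matching y values: none (0 points).
  x = 5: rhs = 9, matching y values: 3, 20 (2 points).
  x = 6: rhs = 8, matching y values: 10, 13 (2 points).
  x = 7: rhs = 20, matching y values: none (0 points).
  x = 8: rhs = 5, matching y values: none (0 points).
  x = 9: rhs = 15, matching y values: none (0 points).
  x = 10: rhs = 10, matching y values: none (0 points).
  x = 11: rhs = 19, matching y values: none (0 points).
  x = 12: rhs = 2, matching y values: 5, 18 (2 points).
  x = 13: rhs = 11, matching y values: none (0 points).
  x = 14: rhs = 6, matching y values: 11, 12 (2 points).
  x = 15: rhs = 16, matching y values: 4, 19 (2 points).
  x = 16: rhs = 1, matching y values: 1, 22 (2 points).
  x = 17: rhs = 13, matching y values: 6, 17 (2 points).
  x = 18: rhs = 12, matching y values: 9, 14 (2 points).
  x = 19: rhs = 4, matching y values: 2, 21 (2 points).
  x = 20: rhs = 18, matching y values: 8, 15 (2 points).
  x = 21: rhs = 14, matching y values: none (0 points).
  x = 22: rhs = 21, matching y values: none (0 points).
Total affine count: 23.
Full point count |E(F_23)| = 23 + 1 = 24.
Hasse bound: |24 − (23+1)| = |0| = 0 ≤ 2√23 ≈ 9.5917 ✓.


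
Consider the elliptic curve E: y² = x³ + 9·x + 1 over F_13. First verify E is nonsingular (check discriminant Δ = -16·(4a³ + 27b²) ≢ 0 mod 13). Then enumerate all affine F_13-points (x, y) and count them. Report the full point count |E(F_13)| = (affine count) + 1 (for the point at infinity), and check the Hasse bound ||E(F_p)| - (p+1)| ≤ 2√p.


Affine points = {(0, 1), (0, 12), (2, 1), (2, 12), (3, 4), (3, 9), (4, 6), (4, 7), (7, 2), (7, 11), (8, 0), (10, 5), (10, 8), (11, 1), (11, 12), (12, 2), (12, 11)}; affine count = 17; |E(F_13)| = 18.

Discriminant check: Δ ∝ 4a³ + 27b² = 4·9³ + 27·1² = 4·729 + 27·1 ≡ 5 (mod 13). Nonzero ⇒ E is nonsingular.
For each x ∈ F_13, compute rhs = x³ + 9·x + 1 mod 13, then count y ∈ F_13 with y² ≡ rhs.
  x = 0: rhs = 1, matching y values: 1, 12 (2 points).
  x = 1: rhs = 11, matching y values: none (0 points).
  x = 2: rhs = 1, matching y values: 1, 12 (2 points).
  x = 3: rhs = 3, matching y values: 4, 9 (2 points).
  x = 4: rhs = 10, matching y values: 6, 7 (2 points).
  x = 5: rhs = 2, matching y values: none (0 points).
  x = 6: rhs = 11, matching y values: none (0 points).
  x = 7: rhs = 4, matching y values: 2, 11 (2 points).
  x = 8: rhs = 0, matching y values: 0 (1 points).
  x = 9: rhs = 5, matching y values: none (0 points).
  x = 10: rhs = 12, matching y values: 5, 8 (2 points).
  x = 11: rhs = 1, matching y values: 1, 12 (2 points).
  x = 12: rhs = 4, matching y values: 2, 11 (2 points).
Total affine count: 17.
Full point count |E(F_13)| = 17 + 1 = 18.
Hasse bound: |18 − (13+1)| = |4| = 4 ≤ 2√13 ≈ 7.2111 ✓.


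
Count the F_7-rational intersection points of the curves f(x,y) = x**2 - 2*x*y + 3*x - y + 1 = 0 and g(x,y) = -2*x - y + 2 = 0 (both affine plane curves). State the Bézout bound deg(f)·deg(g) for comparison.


Common zeros: {(2, 5)}; count = 1; Bézout bound = 2.

deg(f) = 2, deg(g) = 1, so Bézout bound = 2.
Scan x ∈ F_7. For each x, list the y ∈ F_7 with f(x, y) ≡ 0 and those with g(x, y) ≡ 0 (mod 7); the common zeros in that column are the intersection.
  x = 0: f ≡ 0 at y ∈ {1}; g ≡ 0 at y ∈ {2}; common: ∅.
  x = 1: f ≡ 0 at y ∈ {4}; g ≡ 0 at y ∈ {0}; common: ∅.
  x = 2: f ≡ 0 at y ∈ {5}; g ≡ 0 at y ∈ {5}; common: {5}.
  x = 3: f ≡ 0 at y ∈ ∅; g ≡ 0 at y ∈ {3}; common: ∅.
  x = 4: f ≡ 0 at y ∈ {4}; g ≡ 0 at y ∈ {1}; common: ∅.
  x = 5: f ≡ 0 at y ∈ {5}; g ≡ 0 at y ∈ {6}; common: ∅.
  x = 6: f ≡ 0 at y ∈ {1}; g ≡ 0 at y ∈ {4}; common: ∅.
Collecting: common zeros = {(2, 5)}, so the count is 1.
Comparison with the Bézout bound: 1 ≤ 2 = deg(f)·deg(g), as expected for curves with no common component (the affine F_7-count falls short of the bound because intersections may lie at infinity, over extension fields, or carry multiplicity).


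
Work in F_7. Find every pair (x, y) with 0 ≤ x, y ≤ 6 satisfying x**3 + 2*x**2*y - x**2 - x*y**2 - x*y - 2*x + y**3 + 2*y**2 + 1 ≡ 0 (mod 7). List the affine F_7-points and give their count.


Affine F_7-points: {(1, 5), (2, 2), (3, 1), (5, 0), (5, 4), (5, 6), (6, 6)}; count = 7.

For each of the 49 pairs (x, y) ∈ F_7², evaluate f(x, y) mod 7. Record the zeros.
  x = 0: [0↦1, 1↦4, 2↦3, 3↦4, 4↦6, 5↦1, 6↦2]  zeros at y ∈ ∅
  x = 1: [0↦6, 1↦2, 2↦6, 3↦3, 4↦6, 5↦0, 6↦5]  zeros at y ∈ {5}
  x = 2: [0↦1, 1↦1, 2↦0, 3↦4, 4↦5, 5↦2, 6↦1]  zeros at y ∈ {2}
  x = 3: [0↦6, 1↦0, 2↦5, 3↦6, 4↦2, 5↦6, 6↦3]  zeros at y ∈ {1}
  x = 4: [0↦6, 1↦5, 2↦6, 3↦1, 4↦3, 5↦4, 6↦3]  zeros at y ∈ ∅
  x = 5: [0↦0, 1↦1, 2↦2, 3↦2, 4↦0, 5↦2, 6↦0]  zeros at y ∈ {0, 4, 6}
  x = 6: [0↦1, 1↦1, 2↦6, 3↦1, 4↦6, 5↦6, 6↦0]  zeros at y ∈ {6}
Collecting zeros: affine points = {(1, 5), (2, 2), (3, 1), (5, 0), (5, 4), (5, 6), (6, 6)}.
Total count |C(F_7)_aff| = 7.


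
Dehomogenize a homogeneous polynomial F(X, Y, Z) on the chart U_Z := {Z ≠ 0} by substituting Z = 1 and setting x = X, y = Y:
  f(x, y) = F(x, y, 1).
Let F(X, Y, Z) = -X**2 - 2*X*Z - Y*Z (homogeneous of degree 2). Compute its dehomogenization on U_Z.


f(x, y) = -x**2 - 2*x - y

On U_Z we set Z = 1. Each monomial c·X^i·Y^j·Z^k in F becomes c·x^i·y^j·1^k = c·x^i·y^j.
Substituting Z = 1: F(X, Y, 1) = -x**2 - 2*x - y.
Note: deg(f) ≤ deg(F) = 2; strict inequality happens when F is divisible by Z (lost terms).


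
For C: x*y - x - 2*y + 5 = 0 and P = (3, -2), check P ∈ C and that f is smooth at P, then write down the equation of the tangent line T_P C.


Tangent line at P: -3*x + y + 11 = 0.

Step 1: f(3, -2) = 0, so P lies on C.
Step 2: partial derivatives
  f_x(x, y) = y - 1, f_y(x, y) = x - 2.
  f_x(P) = -3, f_y(P) = 1 (gradient nonzero, so P is smooth).
Step 3: tangent line at P: -3·(x − 3) + 1·(y − -2) = 0.
Expanding: -3*x + y + 11 = 0.


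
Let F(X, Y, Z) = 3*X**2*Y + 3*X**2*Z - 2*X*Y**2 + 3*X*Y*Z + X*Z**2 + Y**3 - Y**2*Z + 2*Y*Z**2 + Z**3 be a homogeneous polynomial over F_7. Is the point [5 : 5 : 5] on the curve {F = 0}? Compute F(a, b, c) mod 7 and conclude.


F(5,5,5) ≡ 3 (mod 7); P is NOT on the curve.

Evaluate F(5, 5, 5) term-by-term (mod 7).
  3*X**2*Y ↦ 3·25·5·1 = 375
  3*X**2*Z ↦ 3·25·1·5 = 375
  -2*X*Y**2 ↦ -2·5·25·1 = -250
  3*X*Y*Z ↦ 3·5·5·5 = 375
  X*Z**2 ↦ 1·5·1·25 = 125
  Y**3 ↦ 1·1·125·1 = 125
  -Y**2*Z ↦ -1·1·25·5 = -125
  2*Y*Z**2 ↦ 2·1·5·25 = 250
  Z**3 ↦ 1·1·1·125 = 125
Sum: F(5, 5, 5) = (375) + (375) + (-250) + (375) + (125) + (125) + (-125) + (250) + (125) = 1375.
Reducing mod 7: 1375 ≡ 3 (mod 7).
Since F(a, b, c) ≡ 3 ≠ 0 (mod 7), P does NOT lie on the curve.


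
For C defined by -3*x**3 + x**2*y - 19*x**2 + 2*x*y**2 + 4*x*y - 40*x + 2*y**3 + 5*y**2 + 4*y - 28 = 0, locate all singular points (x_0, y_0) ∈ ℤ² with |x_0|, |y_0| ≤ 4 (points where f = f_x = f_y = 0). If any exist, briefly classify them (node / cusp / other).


Singular points: {(-2, 0)}; classification: node.

Compute partial derivatives:
  f_x = -9*x**2 + 2*x*y - 38*x + 2*y**2 + 4*y - 40.
  f_y = x**2 + 4*x*y + 4*x + 6*y**2 + 10*y + 4.
Scan x_0 ∈ {−4, ..., 4}. For each x_0, f_y(x_0, y) is a polynomial in y; find its integer roots y ∈ {−4, ..., 4}, then test f_x and f at those candidates.
  x = -4: f_y(-4, y) = 6*y**2 - 6*y + 4; no integer root y with |y| ≤ 4.
  x = -3: f_y(-3, y) = 6*y**2 - 2*y + 1; no integer root y with |y| ≤ 4.
  x = -2: f_y(-2, y) = 6*y**2 + 2*y; vanishes at y ∈ {0}. (-2, 0): f_x = 0, f = 0 — SINGULAR.
  x = -1: f_y(-1, y) = 6*y**2 + 6*y + 1; no integer root y with |y| ≤ 4.
  x = 0: f_y(0, y) = 6*y**2 + 10*y + 4; vanishes at y ∈ {-1}. (0, -1): f_x = -42 ≠ 0.
  x = 1: f_y(1, y) = 6*y**2 + 14*y + 9; no integer root y with |y| ≤ 4.
  x = 2: f_y(2, y) = 6*y**2 + 18*y + 16; no integer root y with |y| ≤ 4.
  x = 3: f_y(3, y) = 6*y**2 + 22*y + 25; no integer root y with |y| ≤ 4.
  x = 4: f_y(4, y) = 6*y**2 + 26*y + 36; no integer root y with |y| ≤ 4.
Only singular point on the grid: (-2, 0).
Classify: substitute x = -2 + u, y = 0 + v and expand: f = -3*u**3 + u**2*v - u**2 + 2*u*v**2 + 2*v**3 + v**2.
No constant or linear terms (consistent with a singular point). Quadratic part: -u**2 + v**2. Cubic part: -3*u**3 + u**2*v + 2*u*v**2 + 2*v**3.
The quadratic part v**2 - u**2 = (v − u)(v + u) splits into two distinct linear factors, so there are two distinct tangent lines y − 0 = ±(x − -2) — this is a node (ordinary double point).
Classification: node.


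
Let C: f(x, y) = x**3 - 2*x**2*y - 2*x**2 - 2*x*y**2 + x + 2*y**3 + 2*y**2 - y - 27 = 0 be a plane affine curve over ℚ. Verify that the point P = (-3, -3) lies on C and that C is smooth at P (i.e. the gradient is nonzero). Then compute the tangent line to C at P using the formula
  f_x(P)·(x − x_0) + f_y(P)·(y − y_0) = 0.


Tangent line at P: -14*x - 13*y - 81 = 0.

Step 1: f(-3, -3) = 0, so P lies on C.
Step 2: partial derivatives
  f_x(x, y) = 3*x**2 - 4*x*y - 4*x - 2*y**2 + 1, f_y(x, y) = -2*x**2 - 4*x*y + 6*y**2 + 4*y - 1.
  f_x(P) = -14, f_y(P) = -13 (gradient nonzero, so P is smooth).
Step 3: tangent line at P: -14·(x − -3) + -13·(y − -3) = 0.
Expanding: -14*x - 13*y - 81 = 0.


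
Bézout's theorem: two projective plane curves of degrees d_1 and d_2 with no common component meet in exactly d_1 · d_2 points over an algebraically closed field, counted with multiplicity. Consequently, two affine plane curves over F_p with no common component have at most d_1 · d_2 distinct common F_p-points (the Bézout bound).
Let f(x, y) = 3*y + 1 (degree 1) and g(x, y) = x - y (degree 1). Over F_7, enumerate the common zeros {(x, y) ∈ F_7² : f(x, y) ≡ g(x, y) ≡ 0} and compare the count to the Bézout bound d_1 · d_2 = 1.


Common zeros: {(2, 2)}; count = 1; Bézout bound = 1.

deg(f) = 1, deg(g) = 1, so Bézout bound = 1.
Scan x ∈ F_7. For each x, list the y ∈ F_7 with f(x, y) ≡ 0 and those with g(x, y) ≡ 0 (mod 7); the common zeros in that column are the intersection.
  x = 0: f ≡ 0 at y ∈ {2}; g ≡ 0 at y ∈ {0}; common: ∅.
  x = 1: f ≡ 0 at y ∈ {2}; g ≡ 0 at y ∈ {1}; common: ∅.
  x = 2: f ≡ 0 at y ∈ {2}; g ≡ 0 at y ∈ {2}; common: {2}.
  x = 3: f ≡ 0 at y ∈ {2}; g ≡ 0 at y ∈ {3}; common: ∅.
  x = 4: f ≡ 0 at y ∈ {2}; g ≡ 0 at y ∈ {4}; common: ∅.
  x = 5: f ≡ 0 at y ∈ {2}; g ≡ 0 at y ∈ {5}; common: ∅.
  x = 6: f ≡ 0 at y ∈ {2}; g ≡ 0 at y ∈ {6}; common: ∅.
Collecting: common zeros = {(2, 2)}, so the count is 1.
Comparison with the Bézout bound: 1 ≤ 1 = deg(f)·deg(g), as expected for curves with no common component (the bound is attained).


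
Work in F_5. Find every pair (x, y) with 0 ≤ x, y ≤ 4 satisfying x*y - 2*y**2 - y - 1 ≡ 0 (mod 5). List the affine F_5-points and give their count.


Affine F_5-points: {(3, 2), (3, 4), (4, 1), (4, 3)}; count = 4.

For each of the 25 pairs (x, y) ∈ F_5², evaluate f(x, y) mod 5. Record the zeros.
  x = 0: [0↦4, 1↦1, 2↦4, 3↦3, 4↦3]  zeros at y ∈ ∅
  x = 1: [0↦4, 1↦2, 2↦1, 3↦1, 4↦2]  zeros at y ∈ ∅
  x = 2: [0↦4, 1↦3, 2↦3, 3↦4, 4↦1]  zeros at y ∈ ∅
  x = 3: [0↦4, 1↦4, 2↦0, 3↦2, 4↦0]  zeros at y ∈ {2, 4}
  x = 4: [0↦4, 1↦0, 2↦2, 3↦0, 4↦4]  zeros at y ∈ {1, 3}
Collecting zeros: affine points = {(3, 2), (3, 4), (4, 1), (4, 3)}.
Total count |C(F_5)_aff| = 4.


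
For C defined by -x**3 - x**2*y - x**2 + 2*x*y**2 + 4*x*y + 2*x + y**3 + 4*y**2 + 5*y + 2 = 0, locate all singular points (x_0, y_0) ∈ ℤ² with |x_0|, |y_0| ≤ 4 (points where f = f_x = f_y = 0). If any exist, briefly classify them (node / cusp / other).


Singular points: {(0, -1)}; classification: cusp.

Compute partial derivatives:
  f_x = -3*x**2 - 2*x*y - 2*x + 2*y**2 + 4*y + 2.
  f_y = -x**2 + 4*x*y + 4*x + 3*y**2 + 8*y + 5.
Scan x_0 ∈ {−4, ..., 4}. For each x_0, f_y(x_0, y) is a polynomial in y; find its integer roots y ∈ {−4, ..., 4}, then test f_x and f at those candidates.
  x = -4: f_y(-4, y) = 3*y**2 - 8*y - 27; no integer root y with |y| ≤ 4.
  x = -3: f_y(-3, y) = 3*y**2 - 4*y - 16; no integer root y with |y| ≤ 4.
  x = -2: f_y(-2, y) = 3*y**2 - 7; no integer root y with |y| ≤ 4.
  x = -1: f_y(-1, y) = 3*y**2 + 4*y; vanishes at y ∈ {0}. (-1, 0): f_x = 1 ≠ 0.
  x = 0: f_y(0, y) = 3*y**2 + 8*y + 5; vanishes at y ∈ {-1}. (0, -1): f_x = 0, f = 0 — SINGULAR.
  x = 1: f_y(1, y) = 3*y**2 + 12*y + 8; no integer root y with |y| ≤ 4.
  x = 2: f_y(2, y) = 3*y**2 + 16*y + 9; no integer root y with |y| ≤ 4.
  x = 3: f_y(3, y) = 3*y**2 + 20*y + 8; no integer root y with |y| ≤ 4.
  x = 4: f_y(4, y) = 3*y**2 + 24*y + 5; no integer root y with |y| ≤ 4.
Only singular point on the grid: (0, -1).
Classify: substitute x = 0 + u, y = -1 + v and expand: f = -u**3 - u**2*v + 2*u*v**2 + v**3 + v**2.
No constant or linear terms (consistent with a singular point). Quadratic part: v**2. Cubic part: -u**3 - u**2*v + 2*u*v**2 + v**3.
The quadratic part v**2 is a perfect square, so there is a single (double) tangent line v = 0, i.e. y = -1. Restricting the cubic part to that line (v = 0) leaves -u**3 ≠ 0, so f is not divisible by v and the branch is v² ≈ u**3 to lowest order — this is a cusp.
Classification: cusp.


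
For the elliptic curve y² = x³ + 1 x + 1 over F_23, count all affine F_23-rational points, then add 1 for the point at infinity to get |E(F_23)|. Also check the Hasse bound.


Affine points = {(0, 1), (0, 22), (1, 7), (1, 16), (3, 10), (3, 13), (4, 0), (5, 4), (5, 19), (6, 4), (6, 19), (7, 11), (7, 12), (9, 7), (9, 16), (11, 3), (11, 20), (12, 4), (12, 19), (13, 7), (13, 16), (17, 3), (17, 20), (18, 3), (18, 20), (19, 5), (19, 18)}; affine count = 27; |E(F_23)| = 28.

Discriminant check: Δ ∝ 4a³ + 27b² = 4·1³ + 27·1² = 4·1 + 27·1 ≡ 8 (mod 23). Nonzero ⇒ E is nonsingular.
For each x ∈ F_23, compute rhs = x³ + 1·x + 1 mod 23, then count y ∈ F_23 with y² ≡ rhs.
  x = 0: rhs = 1, matching y values: 1, 22 (2 points).
  x = 1: rhs = 3, matching y values: 7, 16 (2 points).
  x = 2: rhs = 11, matching y values: none (0 points).
  x = 3: rhs = 8, matching y values: 10, 13 (2 points).
  x = 4: rhs = 0, matching y values: 0 (1 points).
  x = 5: rhs = 16, matching y values: 4, 19 (2 points).
  x = 6: rhs = 16, matching y values: 4, 19 (2 points).
  x = 7: rhs = 6, matching y values: 11, 12 (2 points).
  x = 8: rhs = 15, matching y values: none (0 points).
  x = 9: rhs = 3, matching y values: 7, 16 (2 points).
  x = 10: rhs = 22, matching y values: none (0 points).
  x = 11: rhs = 9, matching y values: 3, 20 (2 points).
  x = 12: rhs = 16, matching y values: 4, 19 (2 points).
  x = 13: rhs = 3, matching y values: 7, 16 (2 points).
  x = 14: rhs = 22, matching y values: none (0 points).
  x = 15: rhs = 10, matching y values: none (0 points).
  x = 16: rhs = 19, matching y values: none (0 points).
  x = 17: rhs = 9, matching y values: 3, 20 (2 points).
  x = 18: rhs = 9, matching y values: 3, 20 (2 points).
  x = 19: rhs = 2, matching y values: 5, 18 (2 points).
  x = 20: rhs = 17, matching y values: none (0 points).
  x = 21: rhs = 14, matching y values: none (0 points).
  x = 22: rhs = 22, matching y values: none (0 points).
Total affine count: 27.
Full point count |E(F_23)| = 27 + 1 = 28.
Hasse bound: |28 − (23+1)| = |4| = 4 ≤ 2√23 ≈ 9.5917 ✓.


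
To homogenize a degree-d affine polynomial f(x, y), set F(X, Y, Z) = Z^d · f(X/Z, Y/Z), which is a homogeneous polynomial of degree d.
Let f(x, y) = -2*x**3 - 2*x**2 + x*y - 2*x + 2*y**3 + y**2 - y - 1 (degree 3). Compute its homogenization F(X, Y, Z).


F(X, Y, Z) = -2*X**3 - 2*X**2*Z + X*Y*Z - 2*X*Z**2 + 2*Y**3 + Y**2*Z - Y*Z**2 - Z**3

deg(f) = 3.
Substitute x = X/Z, y = Y/Z into f, then multiply by Z^3.
  monomial -2·x^3·y^0 ↦ -2·X^3·Y^0·Z^0.
  monomial -2·x^2·y^0 ↦ -2·X^2·Y^0·Z^1.
  monomial 1·x^1·y^1 ↦ 1·X^1·Y^1·Z^1.
  monomial -2·x^1·y^0 ↦ -2·X^1·Y^0·Z^2.
  monomial 2·x^0·y^3 ↦ 2·X^0·Y^3·Z^0.
  monomial 1·x^0·y^2 ↦ 1·X^0·Y^2·Z^1.
  monomial -1·x^0·y^1 ↦ -1·X^0·Y^1·Z^2.
  monomial -1·x^0·y^0 ↦ -1·X^0·Y^0·Z^3.
Collecting: F(X, Y, Z) = -2*X**3 - 2*X**2*Z + X*Y*Z - 2*X*Z**2 + 2*Y**3 + Y**2*Z - Y*Z**2 - Z**3.


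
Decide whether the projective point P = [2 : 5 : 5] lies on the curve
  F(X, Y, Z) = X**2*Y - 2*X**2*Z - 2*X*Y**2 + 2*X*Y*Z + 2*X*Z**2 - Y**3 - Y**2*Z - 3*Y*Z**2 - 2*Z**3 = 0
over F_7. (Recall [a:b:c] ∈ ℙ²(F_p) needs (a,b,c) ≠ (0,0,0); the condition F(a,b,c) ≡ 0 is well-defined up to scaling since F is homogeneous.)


F(2,5,5) ≡ 3 (mod 7); P is NOT on the curve.

Evaluate F(2, 5, 5) term-by-term (mod 7).
  X**2*Y ↦ 1·4·5·1 = 20
  -2*X**2*Z ↦ -2·4·1·5 = -40
  -2*X*Y**2 ↦ -2·2·25·1 = -100
  2*X*Y*Z ↦ 2·2·5·5 = 100
  2*X*Z**2 ↦ 2·2·1·25 = 100
  -Y**3 ↦ -1·1·125·1 = -125
  -Y**2*Z ↦ -1·1·25·5 = -125
  -3*Y*Z**2 ↦ -3·1·5·25 = -375
  -2*Z**3 ↦ -2·1·1·125 = -250
Sum: F(2, 5, 5) = (20) + (-40) + (-100) + (100) + (100) + (-125) + (-125) + (-375) + (-250) = -795.
Reducing mod 7: -795 ≡ 3 (mod 7).
Since F(a, b, c) ≡ 3 ≠ 0 (mod 7), P does NOT lie on the curve.


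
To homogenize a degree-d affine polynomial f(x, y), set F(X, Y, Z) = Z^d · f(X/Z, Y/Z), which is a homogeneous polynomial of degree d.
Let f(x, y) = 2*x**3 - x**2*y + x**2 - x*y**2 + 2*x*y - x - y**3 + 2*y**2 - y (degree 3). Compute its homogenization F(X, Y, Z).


F(X, Y, Z) = 2*X**3 - X**2*Y + X**2*Z - X*Y**2 + 2*X*Y*Z - X*Z**2 - Y**3 + 2*Y**2*Z - Y*Z**2

deg(f) = 3.
Substitute x = X/Z, y = Y/Z into f, then multiply by Z^3.
  monomial 2·x^3·y^0 ↦ 2·X^3·Y^0·Z^0.
  monomial -1·x^2·y^1 ↦ -1·X^2·Y^1·Z^0.
  monomial 1·x^2·y^0 ↦ 1·X^2·Y^0·Z^1.
  monomial -1·x^1·y^2 ↦ -1·X^1·Y^2·Z^0.
  monomial 2·x^1·y^1 ↦ 2·X^1·Y^1·Z^1.
  monomial -1·x^1·y^0 ↦ -1·X^1·Y^0·Z^2.
  monomial -1·x^0·y^3 ↦ -1·X^0·Y^3·Z^0.
  monomial 2·x^0·y^2 ↦ 2·X^0·Y^2·Z^1.
  monomial -1·x^0·y^1 ↦ -1·X^0·Y^1·Z^2.
Collecting: F(X, Y, Z) = 2*X**3 - X**2*Y + X**2*Z - X*Y**2 + 2*X*Y*Z - X*Z**2 - Y**3 + 2*Y**2*Z - Y*Z**2.


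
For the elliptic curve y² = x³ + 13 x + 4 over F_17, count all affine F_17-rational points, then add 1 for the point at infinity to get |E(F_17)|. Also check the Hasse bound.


Affine points = {(0, 2), (0, 15), (1, 1), (1, 16), (2, 2), (2, 15), (3, 6), (3, 11), (4, 1), (4, 16), (6, 3), (6, 14), (7, 8), (7, 9), (8, 5), (8, 12), (9, 0), (11, 4), (11, 13), (12, 1), (12, 16), (15, 2), (15, 15)}; affine count = 23; |E(F_17)| = 24.

Discriminant check: Δ ∝ 4a³ + 27b² = 4·13³ + 27·4² = 4·2197 + 27·16 ≡ 6 (mod 17). Nonzero ⇒ E is nonsingular.
For each x ∈ F_17, compute rhs = x³ + 13·x + 4 mod 17, then count y ∈ F_17 with y² ≡ rhs.
  x = 0: rhs = 4, matching y values: 2, 15 (2 points).
  x = 1: rhs = 1, matching y values: 1, 16 (2 points).
  x = 2: rhs = 4, matching y values: 2, 15 (2 points).
  x = 3: rhs = 2, matching y values: 6, 11 (2 points).
  x = 4: rhs = 1, matching y values: 1, 16 (2 points).
  x = 5: rhs = 7, matching y values: none (0 points).
  x = 6: rhs = 9, matching y values: 3, 14 (2 points).
  x = 7: rhs = 13, matching y values: 8, 9 (2 points).
  x = 8: rhs = 8, matching y values: 5, 12 (2 points).
  x = 9: rhs = 0, matching y values: 0 (1 points).
  x = 10: rhs = 12, matching y values: none (0 points).
  x = 11: rhs = 16, matching y values: 4, 13 (2 points).
  x = 12: rhs = 1, matching y values: 1, 16 (2 points).
  x = 13: rhs = 7, matching y values: none (0 points).
  x = 14: rhs = 6, matching y values: none (0 points).
  x = 15: rhs = 4, matching y values: 2, 15 (2 points).
  x = 16: rhs = 7, matching y values: none (0 points).
Total affine count: 23.
Full point count |E(F_17)| = 23 + 1 = 24.
Hasse bound: |24 − (17+1)| = |6| = 6 ≤ 2√17 ≈ 8.2462 ✓.


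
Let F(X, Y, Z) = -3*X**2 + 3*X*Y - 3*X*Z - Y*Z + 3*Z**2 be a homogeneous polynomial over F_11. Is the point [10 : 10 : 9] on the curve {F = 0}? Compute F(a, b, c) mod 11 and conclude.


F(10,10,9) ≡ 4 (mod 11); P is NOT on the curve.

Evaluate F(10, 10, 9) term-by-term (mod 11).
  -3*X**2 ↦ -3·100·1·1 = -300
  3*X*Y ↦ 3·10·10·1 = 300
  -3*X*Z ↦ -3·10·1·9 = -270
  -Y*Z ↦ -1·1·10·9 = -90
  3*Z**2 ↦ 3·1·1·81 = 243
Sum: F(10, 10, 9) = (-300) + (300) + (-270) + (-90) + (243) = -117.
Reducing mod 11: -117 ≡ 4 (mod 11).
Since F(a, b, c) ≡ 4 ≠ 0 (mod 11), P does NOT lie on the curve.


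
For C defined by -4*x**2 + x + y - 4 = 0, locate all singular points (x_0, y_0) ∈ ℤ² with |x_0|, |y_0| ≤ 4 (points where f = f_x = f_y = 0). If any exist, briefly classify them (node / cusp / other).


No singular points in the scanned grid; C is smooth there.

Compute partial derivatives:
  f_x = 1 - 8*x.
  f_y = 1.
f_y = 1 is a nonzero constant, so f_y never vanishes: no point (x, y) can satisfy f = f_x = f_y = 0. In particular no (x, y) ∈ {−4, ..., 4}² is singular; the curve is smooth.


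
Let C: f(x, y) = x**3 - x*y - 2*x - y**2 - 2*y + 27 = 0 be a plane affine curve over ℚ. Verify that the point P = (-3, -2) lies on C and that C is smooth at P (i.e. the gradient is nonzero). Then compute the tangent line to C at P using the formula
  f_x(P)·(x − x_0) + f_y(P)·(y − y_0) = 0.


Tangent line at P: 27*x + 5*y + 91 = 0.

Step 1: f(-3, -2) = 0, so P lies on C.
Step 2: partial derivatives
  f_x(x, y) = 3*x**2 - y - 2, f_y(x, y) = -x - 2*y - 2.
  f_x(P) = 27, f_y(P) = 5 (gradient nonzero, so P is smooth).
Step 3: tangent line at P: 27·(x − -3) + 5·(y − -2) = 0.
Expanding: 27*x + 5*y + 91 = 0.


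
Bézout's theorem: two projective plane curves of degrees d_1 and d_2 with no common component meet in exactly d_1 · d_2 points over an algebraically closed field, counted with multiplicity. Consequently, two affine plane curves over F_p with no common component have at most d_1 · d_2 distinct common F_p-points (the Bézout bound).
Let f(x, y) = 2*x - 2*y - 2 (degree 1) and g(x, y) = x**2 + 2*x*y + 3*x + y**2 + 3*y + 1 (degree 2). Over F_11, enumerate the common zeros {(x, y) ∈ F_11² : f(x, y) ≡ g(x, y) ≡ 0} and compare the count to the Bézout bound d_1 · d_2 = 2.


Common zeros: {(7, 6), (9, 8)}; count = 2; Bézout bound = 2.

deg(f) = 1, deg(g) = 2, so Bézout bound = 2.
Scan x ∈ F_11. For each x, list the y ∈ F_11 with f(x, y) ≡ 0 and those with g(x, y) ≡ 0 (mod 11); the common zeros in that column are the intersection.
  x = 0: f ≡ 0 at y ∈ {10}; g ≡ 0 at y ∈ {2, 6}; common: ∅.
  x = 1: f ≡ 0 at y ∈ {0}; g ≡ 0 at y ∈ {1, 5}; common: ∅.
  x = 2: f ≡ 0 at y ∈ {1}; g ≡ 0 at y ∈ {0, 4}; common: ∅.
  x = 3: f ≡ 0 at y ∈ {2}; g ≡ 0 at y ∈ {3, 10}; common: ∅.
  x = 4: f ≡ 0 at y ∈ {3}; g ≡ 0 at y ∈ {2, 9}; common: ∅.
  x = 5: f ≡ 0 at y ∈ {4}; g ≡ 0 at y ∈ {1, 8}; common: ∅.
  x = 6: f ≡ 0 at y ∈ {5}; g ≡ 0 at y ∈ {0, 7}; common: ∅.
  x = 7: f ≡ 0 at y ∈ {6}; g ≡ 0 at y ∈ {6, 10}; common: {6}.
  x = 8: f ≡ 0 at y ∈ {7}; g ≡ 0 at y ∈ {5, 9}; common: ∅.
  x = 9: f ≡ 0 at y ∈ {8}; g ≡ 0 at y ∈ {4, 8}; common: {8}.
  x = 10: f ≡ 0 at y ∈ {9}; g ≡ 0 at y ∈ {3, 7}; common: ∅.
Collecting: common zeros = {(7, 6), (9, 8)}, so the count is 2.
Comparison with the Bézout bound: 2 ≤ 2 = deg(f)·deg(g), as expected for curves with no common component (the bound is attained).


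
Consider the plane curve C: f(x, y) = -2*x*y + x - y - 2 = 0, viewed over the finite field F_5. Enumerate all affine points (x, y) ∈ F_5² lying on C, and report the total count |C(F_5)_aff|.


Affine F_5-points: {(0, 3), (1, 3), (2, 0), (2, 1), (2, 2), (2, 3), (2, 4), (3, 3), (4, 3)}; count = 9.

For each of the 25 pairs (x, y) ∈ F_5², evaluate f(x, y) mod 5. Record the zeros.
  x = 0: [0↦3, 1↦2, 2↦1, 3↦0, 4↦4]  zeros at y ∈ {3}
  x = 1: [0↦4, 1↦1, 2↦3, 3↦0, 4↦2]  zeros at y ∈ {3}
  x = 2: [0↦0, 1↦0, 2↦0, 3↦0, 4↦0]  zeros at y ∈ {0, 1, 2, 3, 4}
  x = 3: [0↦1, 1↦4, 2↦2, 3↦0, 4↦3]  zeros at y ∈ {3}
  x = 4: [0↦2, 1↦3, 2↦4, 3↦0, 4↦1]  zeros at y ∈ {3}
Collecting zeros: affine points = {(0, 3), (1, 3), (2, 0), (2, 1), (2, 2), (2, 3), (2, 4), (3, 3), (4, 3)}.
Total count |C(F_5)_aff| = 9.


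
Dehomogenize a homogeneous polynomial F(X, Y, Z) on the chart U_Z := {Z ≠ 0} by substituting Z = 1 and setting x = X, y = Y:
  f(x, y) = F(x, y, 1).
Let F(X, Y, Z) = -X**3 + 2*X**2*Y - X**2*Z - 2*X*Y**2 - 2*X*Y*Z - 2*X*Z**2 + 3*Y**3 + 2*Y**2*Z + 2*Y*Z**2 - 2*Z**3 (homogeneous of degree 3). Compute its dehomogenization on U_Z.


f(x, y) = -x**3 + 2*x**2*y - x**2 - 2*x*y**2 - 2*x*y - 2*x + 3*y**3 + 2*y**2 + 2*y - 2

On U_Z we set Z = 1. Each monomial c·X^i·Y^j·Z^k in F becomes c·x^i·y^j·1^k = c·x^i·y^j.
Substituting Z = 1: F(X, Y, 1) = -x**3 + 2*x**2*y - x**2 - 2*x*y**2 - 2*x*y - 2*x + 3*y**3 + 2*y**2 + 2*y - 2.
Note: deg(f) ≤ deg(F) = 3; strict inequality happens when F is divisible by Z (lost terms).


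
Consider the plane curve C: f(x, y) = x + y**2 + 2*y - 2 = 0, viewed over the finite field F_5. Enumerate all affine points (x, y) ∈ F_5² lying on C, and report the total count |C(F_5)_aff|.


Affine F_5-points: {(2, 0), (2, 3), (3, 4), (4, 1), (4, 2)}; count = 5.

For each of the 25 pairs (x, y) ∈ F_5², evaluate f(x, y) mod 5. Record the zeros.
  x = 0: [0↦3, 1↦1, 2↦1, 3↦3, 4↦2]  zeros at y ∈ ∅
  x = 1: [0↦4, 1↦2, 2↦2, 3↦4, 4↦3]  zeros at y ∈ ∅
  x = 2: [0↦0, 1↦3, 2↦3, 3↦0, 4↦4]  zeros at y ∈ {0, 3}
  x = 3: [0↦1, 1↦4, 2↦4, 3↦1, 4↦0]  zeros at y ∈ {4}
  x = 4: [0↦2, 1↦0, 2↦0, 3↦2, 4↦1]  zeros at y ∈ {1, 2}
Collecting zeros: affine points = {(2, 0), (2, 3), (3, 4), (4, 1), (4, 2)}.
Total count |C(F_5)_aff| = 5.


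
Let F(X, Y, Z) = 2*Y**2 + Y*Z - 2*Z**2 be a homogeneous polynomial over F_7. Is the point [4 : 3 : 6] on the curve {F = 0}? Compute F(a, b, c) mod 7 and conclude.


F(4,3,6) ≡ 6 (mod 7); P is NOT on the curve.

Evaluate F(4, 3, 6) term-by-term (mod 7).
  2*Y**2 ↦ 2·1·9·1 = 18
  Y*Z ↦ 1·1·3·6 = 18
  -2*Z**2 ↦ -2·1·1·36 = -72
Sum: F(4, 3, 6) = (18) + (18) + (-72) = -36.
Reducing mod 7: -36 ≡ 6 (mod 7).
Since F(a, b, c) ≡ 6 ≠ 0 (mod 7), P does NOT lie on the curve.


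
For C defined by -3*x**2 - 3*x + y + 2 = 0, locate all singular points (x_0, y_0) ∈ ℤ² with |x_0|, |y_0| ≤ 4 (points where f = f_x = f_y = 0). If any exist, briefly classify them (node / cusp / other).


No singular points in the scanned grid; C is smooth there.

Compute partial derivatives:
  f_x = -6*x - 3.
  f_y = 1.
f_y = 1 is a nonzero constant, so f_y never vanishes: no point (x, y) can satisfy f = f_x = f_y = 0. In particular no (x, y) ∈ {−4, ..., 4}² is singular; the curve is smooth.


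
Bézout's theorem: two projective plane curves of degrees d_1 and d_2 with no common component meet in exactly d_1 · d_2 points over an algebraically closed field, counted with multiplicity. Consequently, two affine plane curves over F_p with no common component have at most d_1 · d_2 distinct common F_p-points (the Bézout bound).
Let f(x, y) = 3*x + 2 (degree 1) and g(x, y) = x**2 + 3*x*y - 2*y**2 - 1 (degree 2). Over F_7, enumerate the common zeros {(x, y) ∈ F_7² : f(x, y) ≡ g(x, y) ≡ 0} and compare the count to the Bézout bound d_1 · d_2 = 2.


Common zeros: ∅; count = 0; Bézout bound = 2.

deg(f) = 1, deg(g) = 2, so Bézout bound = 2.
Scan x ∈ F_7. For each x, list the y ∈ F_7 with f(x, y) ≡ 0 and those with g(x, y) ≡ 0 (mod 7); the common zeros in that column are the intersection.
  x = 0: f ≡ 0 at y ∈ ∅; g ≡ 0 at y ∈ ∅; common: ∅.
  x = 1: f ≡ 0 at y ∈ ∅; g ≡ 0 at y ∈ {0, 5}; common: ∅.
  x = 2: f ≡ 0 at y ∈ ∅; g ≡ 0 at y ∈ {1, 2}; common: ∅.
  x = 3: f ≡ 0 at y ∈ ∅; g ≡ 0 at y ∈ ∅; common: ∅.
  x = 4: f ≡ 0 at y ∈ {0, 1, 2, 3, 4, 5, 6}; g ≡ 0 at y ∈ ∅; common: ∅.
  x = 5: f ≡ 0 at y ∈ ∅; g ≡ 0 at y ∈ {5, 6}; common: ∅.
  x = 6: f ≡ 0 at y ∈ ∅; g ≡ 0 at y ∈ {0, 2}; common: ∅.
Collecting: common zeros = ∅, so the count is 0.
Comparison with the Bézout bound: 0 ≤ 2 = deg(f)·deg(g), as expected for curves with no common component (the affine F_7-count falls short of the bound because intersections may lie at infinity, over extension fields, or carry multiplicity).


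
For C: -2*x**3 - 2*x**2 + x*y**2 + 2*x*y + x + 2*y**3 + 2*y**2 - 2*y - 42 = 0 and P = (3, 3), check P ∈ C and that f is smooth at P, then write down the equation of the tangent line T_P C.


Tangent line at P: -50*x + 88*y - 114 = 0.

Step 1: f(3, 3) = 0, so P lies on C.
Step 2: partial derivatives
  f_x(x, y) = -6*x**2 - 4*x + y**2 + 2*y + 1, f_y(x, y) = 2*x*y + 2*x + 6*y**2 + 4*y - 2.
  f_x(P) = -50, f_y(P) = 88 (gradient nonzero, so P is smooth).
Step 3: tangent line at P: -50·(x − 3) + 88·(y − 3) = 0.
Expanding: -50*x + 88*y - 114 = 0.


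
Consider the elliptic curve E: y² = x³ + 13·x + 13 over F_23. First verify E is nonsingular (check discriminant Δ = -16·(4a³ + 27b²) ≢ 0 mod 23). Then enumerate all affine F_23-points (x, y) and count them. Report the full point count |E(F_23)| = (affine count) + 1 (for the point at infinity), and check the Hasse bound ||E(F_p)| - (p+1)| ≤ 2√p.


Affine points = {(0, 6), (0, 17), (1, 2), (1, 21), (2, 1), (2, 22), (6, 10), (6, 13), (8, 10), (8, 13), (9, 10), (9, 13), (10, 4), (10, 19), (14, 8), (14, 15), (15, 8), (15, 15), (16, 4), (16, 19), (17, 8), (17, 15), (19, 9), (19, 14), (20, 4), (20, 19), (21, 5), (21, 18)}; affine count = 28; |E(F_23)| = 29.

Discriminant check: Δ ∝ 4a³ + 27b² = 4·13³ + 27·13² = 4·2197 + 27·169 ≡ 11 (mod 23). Nonzero ⇒ E is nonsingular.
For each x ∈ F_23, compute rhs = x³ + 13·x + 13 mod 23, then count y ∈ F_23 with y² ≡ rhs.
  x = 0: rhs = 13, matching y values: 6, 17 (2 points).
  x = 1: rhs = 4, matching y values: 2, 21 (2 points).
  x = 2: rhs = 1, matching y values: 1, 22 (2 points).
  x = 3: rhs = 10, matching y values: none (0 points).
  x = 4: rhs = 14, matching y values: none (0 points).
  x = 5: rhs = 19, matching y values: none (0 points).
  x = 6: rhs = 8, matching y values: 10, 13 (2 points).
  x = 7: rhs = 10, matching y values: none (0 points).
  x = 8: rhs = 8, matching y values: 10, 13 (2 points).
  x = 9: rhs = 8, matching y values: 10, 13 (2 points).
  x = 10: rhs = 16, matching y values: 4, 19 (2 points).
  x = 11: rhs = 15, matching y values: none (0 points).
  x = 12: rhs = 11, matching y values: none (0 points).
  x = 13: rhs = 10, matching y values: none (0 points).
  x = 14: rhs = 18, matching y values: 8, 15 (2 points).
  x = 15: rhs = 18, matching y values: 8, 15 (2 points).
  x = 16: rhs = 16, matching y values: 4, 19 (2 points).
  x = 17: rhs = 18, matching y values: 8, 15 (2 points).
  x = 18: rhs = 7, matching y values: none (0 points).
  x = 19: rhs = 12, matching y values: 9, 14 (2 points).
  x = 20: rhs = 16, matching y values: 4, 19 (2 points).
  x = 21: rhs = 2, matching y values: 5, 18 (2 points).
  x = 22: rhs = 22, matching y values: none (0 points).
Total affine count: 28.
Full point count |E(F_23)| = 28 + 1 = 29.
Hasse bound: |29 − (23+1)| = |5| = 5 ≤ 2√23 ≈ 9.5917 ✓.


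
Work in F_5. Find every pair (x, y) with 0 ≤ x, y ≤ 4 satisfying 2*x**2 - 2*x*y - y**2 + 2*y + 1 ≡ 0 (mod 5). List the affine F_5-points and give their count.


Affine F_5-points: {(2, 4)}; count = 1.

For each of the 25 pairs (x, y) ∈ F_5², evaluate f(x, y) mod 5. Record the zeros.
  x = 0: [0↦1, 1↦2, 2↦1, 3↦3, 4↦3]  zeros at y ∈ ∅
  x = 1: [0↦3, 1↦2, 2↦4, 3↦4, 4↦2]  zeros at y ∈ ∅
  x = 2: [0↦4, 1↦1, 2↦1, 3↦4, 4↦0]  zeros at y ∈ {4}
  x = 3: [0↦4, 1↦4, 2↦2, 3↦3, 4↦2]  zeros at y ∈ ∅
  x = 4: [0↦3, 1↦1, 2↦2, 3↦1, 4↦3]  zeros at y ∈ ∅
Collecting zeros: affine points = {(2, 4)}.
Total count |C(F_5)_aff| = 1.


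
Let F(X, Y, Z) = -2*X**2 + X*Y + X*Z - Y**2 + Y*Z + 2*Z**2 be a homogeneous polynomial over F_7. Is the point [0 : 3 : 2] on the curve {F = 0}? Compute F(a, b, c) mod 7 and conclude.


F(0,3,2) ≡ 5 (mod 7); P is NOT on the curve.

Evaluate F(0, 3, 2) term-by-term (mod 7).
  -2*X**2 ↦ -2·0·1·1 = 0
  X*Y ↦ 1·0·3·1 = 0
  X*Z ↦ 1·0·1·2 = 0
  -Y**2 ↦ -1·1·9·1 = -9
  Y*Z ↦ 1·1·3·2 = 6
  2*Z**2 ↦ 2·1·1·4 = 8
Sum: F(0, 3, 2) = (0) + (0) + (0) + (-9) + (6) + (8) = 5.
Reducing mod 7: 5 ≡ 5 (mod 7).
Since F(a, b, c) ≡ 5 ≠ 0 (mod 7), P does NOT lie on the curve.


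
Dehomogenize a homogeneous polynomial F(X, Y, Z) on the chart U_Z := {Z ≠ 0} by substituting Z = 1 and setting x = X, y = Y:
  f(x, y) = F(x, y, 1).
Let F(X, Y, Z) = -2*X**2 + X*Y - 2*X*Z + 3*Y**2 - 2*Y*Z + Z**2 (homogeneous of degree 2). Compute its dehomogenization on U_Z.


f(x, y) = -2*x**2 + x*y - 2*x + 3*y**2 - 2*y + 1

On U_Z we set Z = 1. Each monomial c·X^i·Y^j·Z^k in F becomes c·x^i·y^j·1^k = c·x^i·y^j.
Substituting Z = 1: F(X, Y, 1) = -2*x**2 + x*y - 2*x + 3*y**2 - 2*y + 1.
Note: deg(f) ≤ deg(F) = 2; strict inequality happens when F is divisible by Z (lost terms).


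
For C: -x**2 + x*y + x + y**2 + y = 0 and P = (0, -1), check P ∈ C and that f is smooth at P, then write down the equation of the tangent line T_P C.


Tangent line at P: -y - 1 = 0.

Step 1: f(0, -1) = 0, so P lies on C.
Step 2: partial derivatives
  f_x(x, y) = -2*x + y + 1, f_y(x, y) = x + 2*y + 1.
  f_x(P) = 0, f_y(P) = -1 (gradient nonzero, so P is smooth).
Step 3: tangent line at P: 0·(x − 0) + -1·(y − -1) = 0.
Expanding: -y - 1 = 0.


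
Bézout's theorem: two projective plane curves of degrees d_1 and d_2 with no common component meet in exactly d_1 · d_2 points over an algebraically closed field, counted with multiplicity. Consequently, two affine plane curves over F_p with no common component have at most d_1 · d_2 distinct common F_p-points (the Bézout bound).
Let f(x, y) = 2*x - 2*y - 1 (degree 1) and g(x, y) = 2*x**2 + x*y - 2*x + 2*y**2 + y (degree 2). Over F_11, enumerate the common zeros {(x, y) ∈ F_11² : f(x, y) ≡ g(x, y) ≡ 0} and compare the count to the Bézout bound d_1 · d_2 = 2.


Common zeros: {(0, 5), (4, 9)}; count = 2; Bézout bound = 2.

deg(f) = 1, deg(g) = 2, so Bézout bound = 2.
Scan x ∈ F_11. For each x, list the y ∈ F_11 with f(x, y) ≡ 0 and those with g(x, y) ≡ 0 (mod 11); the common zeros in that column are the intersection.
  x = 0: f ≡ 0 at y ∈ {5}; g ≡ 0 at y ∈ {0, 5}; common: {5}.
  x = 1: f ≡ 0 at y ∈ {6}; g ≡ 0 at y ∈ {0, 10}; common: ∅.
  x = 2: f ≡ 0 at y ∈ {7}; g ≡ 0 at y ∈ ∅; common: ∅.
  x = 3: f ≡ 0 at y ∈ {8}; g ≡ 0 at y ∈ ∅; common: ∅.
  x = 4: f ≡ 0 at y ∈ {9}; g ≡ 0 at y ∈ {5, 9}; common: {9}.
  x = 5: f ≡ 0 at y ∈ {10}; g ≡ 0 at y ∈ ∅; common: ∅.
  x = 6: f ≡ 0 at y ∈ {0}; g ≡ 0 at y ∈ {3, 10}; common: ∅.
  x = 7: f ≡ 0 at y ∈ {1}; g ≡ 0 at y ∈ ∅; common: ∅.
  x = 8: f ≡ 0 at y ∈ {2}; g ≡ 0 at y ∈ ∅; common: ∅.
  x = 9: f ≡ 0 at y ∈ {3}; g ≡ 0 at y ∈ {8, 9}; common: ∅.
  x = 10: f ≡ 0 at y ∈ {4}; g ≡ 0 at y ∈ {3, 8}; common: ∅.
Collecting: common zeros = {(0, 5), (4, 9)}, so the count is 2.
Comparison with the Bézout bound: 2 ≤ 2 = deg(f)·deg(g), as expected for curves with no common component (the bound is attained).
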